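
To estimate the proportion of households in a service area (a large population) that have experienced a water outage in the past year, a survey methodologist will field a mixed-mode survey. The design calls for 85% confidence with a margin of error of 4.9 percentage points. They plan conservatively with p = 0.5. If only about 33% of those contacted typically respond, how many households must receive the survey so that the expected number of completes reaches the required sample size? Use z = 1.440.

Completed interviews needed: n₀ = 1.440² × 0.2500 / 0.049² ≈ 215.91 → 216.
At a 33% response rate, contacts needed = 216 / 0.33 ≈ 654.55 → 655.

655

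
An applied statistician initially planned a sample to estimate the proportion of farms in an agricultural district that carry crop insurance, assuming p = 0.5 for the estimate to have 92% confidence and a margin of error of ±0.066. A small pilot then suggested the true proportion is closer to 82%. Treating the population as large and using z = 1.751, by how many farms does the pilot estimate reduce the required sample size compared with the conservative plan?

72

Conservative (p = 0.5): n = 1.751² × 0.25 / 0.066² ≈ 175.96 → 176.
Using p = 0.82: p(1−p) = 0.1476, so n = 1.751² × 0.1476 / 0.066² ≈ 103.89 → 104.
Reduction: 176 − 104 = 72.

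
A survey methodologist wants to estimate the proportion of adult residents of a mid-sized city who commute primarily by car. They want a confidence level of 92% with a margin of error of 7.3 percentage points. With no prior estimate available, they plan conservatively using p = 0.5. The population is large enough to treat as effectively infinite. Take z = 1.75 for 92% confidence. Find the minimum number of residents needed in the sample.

With p = 0.5, p(1−p) = 0.25.
n = z²·p(1−p)/E² = 1.75² × 0.2500 / 0.073² = 3.0625 × 0.2500 / 0.005329 ≈ 143.67.
Rounding up gives n = 144.

144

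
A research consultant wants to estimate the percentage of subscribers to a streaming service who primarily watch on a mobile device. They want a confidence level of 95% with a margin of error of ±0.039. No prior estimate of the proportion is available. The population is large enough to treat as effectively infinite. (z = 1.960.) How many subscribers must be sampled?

632

With no prior estimate, use p = 0.5, giving p(1−p) = 0.25.
n = z²·p(1−p)/E² = 1.960² × 0.2500 / 0.039² = 3.8416 × 0.2500 / 0.001521 ≈ 631.43.
Rounding up gives n = 632.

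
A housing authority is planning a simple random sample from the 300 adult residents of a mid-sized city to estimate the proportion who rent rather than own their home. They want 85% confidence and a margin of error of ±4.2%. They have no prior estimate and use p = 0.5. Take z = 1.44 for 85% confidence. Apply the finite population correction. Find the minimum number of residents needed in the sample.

149

Unadjusted: n₀ = 1.44² × 0.50 × 0.50 / 0.042² ≈ 293.88, so n₀ = 294.
Finite population correction with N = 300: n = n₀ / (1 + (n₀−1)/N) = 294 / (1 + 293/300) = 294 / 1.9767 ≈ 148.74.
Rounding up, n = 149.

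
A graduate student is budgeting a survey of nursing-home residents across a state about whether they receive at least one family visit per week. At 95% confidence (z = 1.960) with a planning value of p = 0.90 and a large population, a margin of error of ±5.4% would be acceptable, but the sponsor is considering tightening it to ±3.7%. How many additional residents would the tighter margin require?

134

At ±5.4%: n = 1.960² × 0.0900 / 0.054² ≈ 118.57 → 119.
At ±3.7%: n = 1.960² × 0.0900 / 0.037² ≈ 252.55 → 253.
Additional respondents: 253 − 119 = 134.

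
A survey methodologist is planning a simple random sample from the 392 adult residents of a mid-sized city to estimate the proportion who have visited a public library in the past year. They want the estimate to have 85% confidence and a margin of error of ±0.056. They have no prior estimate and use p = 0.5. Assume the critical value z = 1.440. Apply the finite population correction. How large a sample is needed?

Unadjusted: n₀ = 1.440² × 0.50 × 0.50 / 0.056² ≈ 165.31, so n₀ = 166.
Finite population correction with N = 392: n = n₀ / (1 + (n₀−1)/N) = 166 / (1 + 165/392) = 166 / 1.4209 ≈ 116.83.
Rounding up, n = 117.

117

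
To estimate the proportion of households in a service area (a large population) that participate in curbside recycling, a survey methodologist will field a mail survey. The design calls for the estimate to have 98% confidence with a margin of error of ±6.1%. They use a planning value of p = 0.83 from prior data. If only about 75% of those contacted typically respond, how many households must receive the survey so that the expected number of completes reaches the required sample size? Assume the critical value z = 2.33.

Completed interviews needed: n₀ = 2.33² × 0.1411 / 0.061² ≈ 205.86 → 206.
At a 75% response rate, contacts needed = 206 / 0.75 ≈ 274.67 → 275.

275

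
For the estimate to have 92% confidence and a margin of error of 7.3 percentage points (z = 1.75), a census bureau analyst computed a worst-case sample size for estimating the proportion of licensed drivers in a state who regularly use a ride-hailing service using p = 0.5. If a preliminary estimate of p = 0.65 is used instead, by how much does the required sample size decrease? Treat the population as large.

Conservative (p = 0.5): n = 1.75² × 0.25 / 0.073² ≈ 143.67 → 144.
Using p = 0.65: p(1−p) = 0.2275, so n = 1.75² × 0.2275 / 0.073² ≈ 130.74 → 131.
Reduction: 144 − 131 = 13.

13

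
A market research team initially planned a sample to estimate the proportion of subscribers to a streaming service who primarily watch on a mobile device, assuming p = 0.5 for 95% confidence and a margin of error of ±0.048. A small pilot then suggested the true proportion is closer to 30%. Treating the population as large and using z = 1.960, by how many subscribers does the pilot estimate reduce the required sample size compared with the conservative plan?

Conservative (p = 0.5): n = 1.960² × 0.25 / 0.048² ≈ 416.84 → 417.
Using p = 0.30: p(1−p) = 0.2100, so n = 1.960² × 0.2100 / 0.048² ≈ 350.15 → 351.
Reduction: 417 − 351 = 66.

66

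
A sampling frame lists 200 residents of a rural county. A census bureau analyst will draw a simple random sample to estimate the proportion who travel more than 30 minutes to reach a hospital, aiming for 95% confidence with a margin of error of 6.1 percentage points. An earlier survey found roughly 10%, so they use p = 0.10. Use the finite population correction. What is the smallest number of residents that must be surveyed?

64

For 95% confidence, z = 1.960.
Unadjusted: n₀ = 1.960² × 0.10 × 0.90 / 0.061² ≈ 92.92, so n₀ = 93.
Finite population correction with N = 200: n = n₀ / (1 + (n₀−1)/N) = 93 / (1 + 92/200) = 93 / 1.4600 ≈ 63.70.
Rounding up, n = 64.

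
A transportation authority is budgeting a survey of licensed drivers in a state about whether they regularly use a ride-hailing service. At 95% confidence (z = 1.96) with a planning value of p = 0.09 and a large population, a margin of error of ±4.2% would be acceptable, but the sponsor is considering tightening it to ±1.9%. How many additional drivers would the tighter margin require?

At ±4.2%: n = 1.96² × 0.0819 / 0.042² ≈ 178.36 → 179.
At ±1.9%: n = 1.96² × 0.0819 / 0.019² ≈ 871.54 → 872.
Additional respondents: 872 − 179 = 693.

693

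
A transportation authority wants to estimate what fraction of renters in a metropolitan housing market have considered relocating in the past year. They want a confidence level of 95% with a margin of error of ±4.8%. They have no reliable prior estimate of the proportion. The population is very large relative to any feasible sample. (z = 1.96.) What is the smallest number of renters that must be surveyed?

With no prior estimate, use p = 0.5, giving p(1−p) = 0.25.
n = z²·p(1−p)/E² = 1.96² × 0.2500 / 0.048² = 3.8416 × 0.2500 / 0.002304 ≈ 416.84.
Rounding up gives n = 417.

417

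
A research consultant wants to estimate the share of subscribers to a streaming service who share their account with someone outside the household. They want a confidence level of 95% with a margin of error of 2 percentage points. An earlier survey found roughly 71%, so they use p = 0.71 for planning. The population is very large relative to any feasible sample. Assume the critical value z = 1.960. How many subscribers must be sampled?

With p = 0.71, p(1−p) = 0.2059.
n = z²·p(1−p)/E² = 1.960² × 0.2059 / 0.020² = 3.8416 × 0.2059 / 0.000400 ≈ 1977.46.
Rounding up gives n = 1978.

1978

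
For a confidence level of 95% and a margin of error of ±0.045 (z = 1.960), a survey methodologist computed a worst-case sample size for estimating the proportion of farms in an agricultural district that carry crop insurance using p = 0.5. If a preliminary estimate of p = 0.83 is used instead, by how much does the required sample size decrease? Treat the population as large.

Conservative (p = 0.5): n = 1.960² × 0.25 / 0.045² ≈ 474.27 → 475.
Using p = 0.83: p(1−p) = 0.1411, so n = 1.960² × 0.1411 / 0.045² ≈ 267.68 → 268.
Reduction: 475 − 268 = 207.

207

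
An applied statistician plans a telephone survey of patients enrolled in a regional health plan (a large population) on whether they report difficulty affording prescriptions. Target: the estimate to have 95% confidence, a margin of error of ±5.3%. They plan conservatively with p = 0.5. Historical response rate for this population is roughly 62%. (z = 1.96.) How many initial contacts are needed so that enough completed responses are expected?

552

Completed interviews needed: n₀ = 1.96² × 0.2500 / 0.053² ≈ 341.90 → 342.
At a 62% response rate, contacts needed = 342 / 0.62 ≈ 551.61 → 552.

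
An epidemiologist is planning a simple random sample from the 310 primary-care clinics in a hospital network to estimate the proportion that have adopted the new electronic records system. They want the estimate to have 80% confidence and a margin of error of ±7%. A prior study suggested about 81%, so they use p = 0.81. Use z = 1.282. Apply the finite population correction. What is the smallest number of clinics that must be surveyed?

Unadjusted: n₀ = 1.282² × 0.81 × 0.19 / 0.070² ≈ 51.62, so n₀ = 52.
Finite population correction with N = 310: n = n₀ / (1 + (n₀−1)/N) = 52 / (1 + 51/310) = 52 / 1.1645 ≈ 44.65.
Rounding up, n = 45.

45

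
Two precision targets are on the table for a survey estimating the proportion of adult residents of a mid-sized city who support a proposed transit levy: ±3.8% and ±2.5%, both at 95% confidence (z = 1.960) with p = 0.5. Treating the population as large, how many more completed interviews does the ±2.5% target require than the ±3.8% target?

871

At ±3.8%: n = 1.960² × 0.2500 / 0.038² ≈ 665.10 → 666.
At ±2.5%: n = 1.960² × 0.2500 / 0.025² ≈ 1536.64 → 1537.
Additional respondents: 1537 − 666 = 871.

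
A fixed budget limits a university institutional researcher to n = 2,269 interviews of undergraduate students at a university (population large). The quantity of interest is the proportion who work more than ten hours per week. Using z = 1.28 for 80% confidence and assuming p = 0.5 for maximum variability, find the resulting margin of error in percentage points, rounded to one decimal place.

1.3

SE(p̂) = √[p(1−p)/n] = √[0.2500/2269] = 0.01050.
E = z × SE = 1.28 × 0.01050 = 0.01344, or 1.3 percentage points.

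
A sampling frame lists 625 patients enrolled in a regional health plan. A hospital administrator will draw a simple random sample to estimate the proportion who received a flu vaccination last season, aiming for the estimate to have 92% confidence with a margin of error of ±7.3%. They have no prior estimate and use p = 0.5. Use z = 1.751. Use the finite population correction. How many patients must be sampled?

118

Unadjusted: n₀ = 1.751² × 0.50 × 0.50 / 0.073² ≈ 143.84, so n₀ = 144.
Finite population correction with N = 625: n = n₀ / (1 + (n₀−1)/N) = 144 / (1 + 143/625) = 144 / 1.2288 ≈ 117.19.
Rounding up, n = 118.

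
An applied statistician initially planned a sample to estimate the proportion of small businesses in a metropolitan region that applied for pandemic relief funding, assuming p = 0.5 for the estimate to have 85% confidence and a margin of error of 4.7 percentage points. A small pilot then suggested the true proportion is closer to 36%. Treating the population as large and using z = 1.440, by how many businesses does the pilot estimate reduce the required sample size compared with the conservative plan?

18

Conservative (p = 0.5): n = 1.440² × 0.25 / 0.047² ≈ 234.68 → 235.
Using p = 0.36: p(1−p) = 0.2304, so n = 1.440² × 0.2304 / 0.047² ≈ 216.28 → 217.
Reduction: 235 − 217 = 18.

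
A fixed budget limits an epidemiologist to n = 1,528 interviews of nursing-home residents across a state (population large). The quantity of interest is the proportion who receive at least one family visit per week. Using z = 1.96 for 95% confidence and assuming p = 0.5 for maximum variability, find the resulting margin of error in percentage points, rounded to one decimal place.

SE(p̂) = √[p(1−p)/n] = √[0.2500/1528] = 0.01279.
E = z × SE = 1.96 × 0.01279 = 0.02507, or 2.5 percentage points.

2.5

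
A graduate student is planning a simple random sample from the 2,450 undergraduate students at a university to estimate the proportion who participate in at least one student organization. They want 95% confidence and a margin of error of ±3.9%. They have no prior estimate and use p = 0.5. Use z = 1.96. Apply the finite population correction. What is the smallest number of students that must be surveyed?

503

Unadjusted: n₀ = 1.96² × 0.50 × 0.50 / 0.039² ≈ 631.43, so n₀ = 632.
Finite population correction with N = 2,450: n = n₀ / (1 + (n₀−1)/N) = 632 / (1 + 631/2450) = 632 / 1.2576 ≈ 502.56.
Rounding up, n = 503.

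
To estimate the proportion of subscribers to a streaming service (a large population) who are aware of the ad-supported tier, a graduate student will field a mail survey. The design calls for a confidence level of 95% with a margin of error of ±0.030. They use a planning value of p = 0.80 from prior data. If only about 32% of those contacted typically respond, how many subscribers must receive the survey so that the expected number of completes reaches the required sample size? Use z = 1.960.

Completed interviews needed: n₀ = 1.960² × 0.1600 / 0.030² ≈ 682.95 → 683.
At a 32% response rate, contacts needed = 683 / 0.32 ≈ 2134.38 → 2135.

2135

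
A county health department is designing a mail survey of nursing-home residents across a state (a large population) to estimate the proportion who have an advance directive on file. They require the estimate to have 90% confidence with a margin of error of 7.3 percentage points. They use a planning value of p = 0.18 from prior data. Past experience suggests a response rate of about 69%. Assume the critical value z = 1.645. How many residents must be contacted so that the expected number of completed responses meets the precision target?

109

Completed interviews needed: n₀ = 1.645² × 0.1476 / 0.073² ≈ 74.95 → 75.
At a 69% response rate, contacts needed = 75 / 0.69 ≈ 108.70 → 109.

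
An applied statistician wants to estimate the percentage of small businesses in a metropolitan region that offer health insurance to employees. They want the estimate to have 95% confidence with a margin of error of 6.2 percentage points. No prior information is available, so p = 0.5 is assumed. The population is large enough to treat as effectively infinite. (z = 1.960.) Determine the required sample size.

With p = 0.5, p(1−p) = 0.25.
n = z²·p(1−p)/E² = 1.960² × 0.2500 / 0.062² = 3.8416 × 0.2500 / 0.003844 ≈ 249.84.
Rounding up gives n = 250.

250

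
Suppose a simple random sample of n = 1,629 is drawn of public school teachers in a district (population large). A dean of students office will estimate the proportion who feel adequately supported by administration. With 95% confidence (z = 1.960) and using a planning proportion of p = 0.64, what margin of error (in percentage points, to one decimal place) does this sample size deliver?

2.3

SE(p̂) = √[p(1−p)/n] = √[0.2304/1629] = 0.01189.
E = z × SE = 1.960 × 0.01189 = 0.02331, or 2.3 percentage points.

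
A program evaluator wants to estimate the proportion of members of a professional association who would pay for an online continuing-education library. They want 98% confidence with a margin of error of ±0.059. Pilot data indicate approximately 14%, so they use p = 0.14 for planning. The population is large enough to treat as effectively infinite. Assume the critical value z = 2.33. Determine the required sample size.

188

With p = 0.14, p(1−p) = 0.1204.
n = z²·p(1−p)/E² = 2.33² × 0.1204 / 0.059² = 5.4289 × 0.1204 / 0.003481 ≈ 187.77.
Rounding up gives n = 188.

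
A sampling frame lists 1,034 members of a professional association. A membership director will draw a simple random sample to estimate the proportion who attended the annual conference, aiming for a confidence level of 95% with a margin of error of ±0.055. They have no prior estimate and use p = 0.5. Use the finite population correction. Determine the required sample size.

244

For 95% confidence, z = 1.96.
Unadjusted: n₀ = 1.96² × 0.50 × 0.50 / 0.055² ≈ 317.49, so n₀ = 318.
Finite population correction with N = 1,034: n = n₀ / (1 + (n₀−1)/N) = 318 / (1 + 317/1034) = 318 / 1.3066 ≈ 243.38.
Rounding up, n = 244.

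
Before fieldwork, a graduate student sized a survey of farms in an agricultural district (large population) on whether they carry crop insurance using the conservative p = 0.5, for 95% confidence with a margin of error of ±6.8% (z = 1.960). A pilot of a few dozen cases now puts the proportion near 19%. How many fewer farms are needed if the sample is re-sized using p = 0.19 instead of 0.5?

80

Conservative (p = 0.5): n = 1.960² × 0.25 / 0.068² ≈ 207.70 → 208.
Using p = 0.19: p(1−p) = 0.1539, so n = 1.960² × 0.1539 / 0.068² ≈ 127.86 → 128.
Reduction: 208 − 128 = 80.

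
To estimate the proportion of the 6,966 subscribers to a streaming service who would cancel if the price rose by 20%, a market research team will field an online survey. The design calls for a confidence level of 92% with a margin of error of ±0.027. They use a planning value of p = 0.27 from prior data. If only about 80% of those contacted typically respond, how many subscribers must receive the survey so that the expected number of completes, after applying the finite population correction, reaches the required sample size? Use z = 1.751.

Completed interviews needed (unadjusted): n₀ = 1.751² × 0.1971 / 0.027² ≈ 828.96 → 829.
FPC for N = 6,966: n = 829 / (1 + 828/6966) = 829 / 1.1189 ≈ 740.93 → 741.
At an 80% response rate, contacts needed = 741 / 0.80 ≈ 926.25 → 927.

927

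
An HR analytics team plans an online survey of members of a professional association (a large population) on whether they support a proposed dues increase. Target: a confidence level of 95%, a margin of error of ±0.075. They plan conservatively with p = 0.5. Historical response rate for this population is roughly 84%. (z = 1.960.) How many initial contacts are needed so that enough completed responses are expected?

Completed interviews needed: n₀ = 1.960² × 0.2500 / 0.075² ≈ 170.74 → 171.
At an 84% response rate, contacts needed = 171 / 0.84 ≈ 203.57 → 204.

204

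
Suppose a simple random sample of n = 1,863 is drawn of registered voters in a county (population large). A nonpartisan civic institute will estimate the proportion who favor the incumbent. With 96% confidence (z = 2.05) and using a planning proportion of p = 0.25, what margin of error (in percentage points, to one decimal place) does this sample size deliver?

SE(p̂) = √[p(1−p)/n] = √[0.1875/1863] = 0.01003.
E = z × SE = 2.05 × 0.01003 = 0.02057, or 2.1 percentage points.

2.1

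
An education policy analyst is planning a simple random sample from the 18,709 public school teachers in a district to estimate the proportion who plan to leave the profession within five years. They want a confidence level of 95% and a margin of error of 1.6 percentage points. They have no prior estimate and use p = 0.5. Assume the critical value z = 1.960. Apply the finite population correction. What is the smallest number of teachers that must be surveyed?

3126

Unadjusted: n₀ = 1.960² × 0.50 × 0.50 / 0.016² ≈ 3751.56, so n₀ = 3752.
Finite population correction with N = 18,709: n = n₀ / (1 + (n₀−1)/N) = 3752 / (1 + 3751/18709) = 3752 / 1.2005 ≈ 3125.39.
Rounding up, n = 3126.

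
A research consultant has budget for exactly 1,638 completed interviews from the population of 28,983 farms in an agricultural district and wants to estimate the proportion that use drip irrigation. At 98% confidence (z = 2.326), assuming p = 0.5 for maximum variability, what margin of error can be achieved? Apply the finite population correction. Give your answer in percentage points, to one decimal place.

2.8

Finite-population factor: (N−n)/(N−1) = (28983−1638)/(28983−1) = 0.9435.
SE(p̂) = √[p(1−p)/n · (N−n)/(N−1)] = √[0.2500/1638 × 0.9435] = 0.01200.
E = z × SE = 2.326 × 0.01200 = 0.02791 ≈ 2.8 percentage points.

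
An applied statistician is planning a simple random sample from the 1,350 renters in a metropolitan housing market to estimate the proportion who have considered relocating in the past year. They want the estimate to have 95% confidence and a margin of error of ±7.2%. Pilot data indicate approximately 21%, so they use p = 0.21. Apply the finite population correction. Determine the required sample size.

113

For 95% confidence, z = 1.960.
Unadjusted: n₀ = 1.960² × 0.21 × 0.79 / 0.072² ≈ 122.94, so n₀ = 123.
Finite population correction with N = 1,350: n = n₀ / (1 + (n₀−1)/N) = 123 / (1 + 122/1350) = 123 / 1.0904 ≈ 112.81.
Rounding up, n = 113.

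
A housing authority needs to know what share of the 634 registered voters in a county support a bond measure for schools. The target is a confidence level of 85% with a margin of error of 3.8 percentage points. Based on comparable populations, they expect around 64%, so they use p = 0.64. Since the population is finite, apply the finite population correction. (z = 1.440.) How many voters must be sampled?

Unadjusted: n₀ = 1.440² × 0.64 × 0.36 / 0.038² ≈ 330.86, so n₀ = 331.
Finite population correction with N = 634: n = n₀ / (1 + (n₀−1)/N) = 331 / (1 + 330/634) = 331 / 1.5205 ≈ 217.69.
Rounding up, n = 218.

218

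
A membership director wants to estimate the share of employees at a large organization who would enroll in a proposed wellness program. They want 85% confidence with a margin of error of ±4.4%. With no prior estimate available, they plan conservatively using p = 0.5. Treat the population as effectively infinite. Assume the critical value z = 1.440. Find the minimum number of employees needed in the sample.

268

With p = 0.5, p(1−p) = 0.25.
n = z²·p(1−p)/E² = 1.440² × 0.2500 / 0.044² = 2.0736 × 0.2500 / 0.001936 ≈ 267.77.
Rounding up gives n = 268.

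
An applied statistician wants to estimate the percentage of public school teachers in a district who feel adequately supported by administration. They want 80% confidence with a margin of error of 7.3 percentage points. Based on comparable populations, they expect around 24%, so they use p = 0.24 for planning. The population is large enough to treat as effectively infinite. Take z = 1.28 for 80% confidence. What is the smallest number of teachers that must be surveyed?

57

With p = 0.24, p(1−p) = 0.1824.
n = z²·p(1−p)/E² = 1.28² × 0.1824 / 0.073² = 1.6384 × 0.1824 / 0.005329 ≈ 56.08.
Rounding up gives n = 57.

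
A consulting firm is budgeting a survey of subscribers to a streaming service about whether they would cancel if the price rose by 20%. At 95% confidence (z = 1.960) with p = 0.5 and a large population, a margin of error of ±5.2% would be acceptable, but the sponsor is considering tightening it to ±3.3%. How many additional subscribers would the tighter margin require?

At ±5.2%: n = 1.960² × 0.2500 / 0.052² ≈ 355.18 → 356.
At ±3.3%: n = 1.960² × 0.2500 / 0.033² ≈ 881.91 → 882.
Additional respondents: 882 − 356 = 526.

526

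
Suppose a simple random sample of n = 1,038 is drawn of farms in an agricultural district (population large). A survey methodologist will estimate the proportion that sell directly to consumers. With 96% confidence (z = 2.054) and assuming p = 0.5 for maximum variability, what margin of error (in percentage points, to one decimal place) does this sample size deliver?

SE(p̂) = √[p(1−p)/n] = √[0.2500/1038] = 0.01552.
E = z × SE = 2.054 × 0.01552 = 0.03188, or 3.2 percentage points.

3.2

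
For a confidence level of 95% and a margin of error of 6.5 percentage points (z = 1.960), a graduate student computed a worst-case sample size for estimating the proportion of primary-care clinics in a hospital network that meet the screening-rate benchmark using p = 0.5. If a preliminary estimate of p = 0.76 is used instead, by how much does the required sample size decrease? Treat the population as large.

62

Conservative (p = 0.5): n = 1.960² × 0.25 / 0.065² ≈ 227.31 → 228.
Using p = 0.76: p(1−p) = 0.1824, so n = 1.960² × 0.1824 / 0.065² ≈ 165.85 → 166.
Reduction: 228 − 166 = 62.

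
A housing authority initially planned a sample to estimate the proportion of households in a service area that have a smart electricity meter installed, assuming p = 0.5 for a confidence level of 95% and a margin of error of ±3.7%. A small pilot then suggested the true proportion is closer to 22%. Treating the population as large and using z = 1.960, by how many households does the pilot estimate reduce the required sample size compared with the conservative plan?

220

Conservative (p = 0.5): n = 1.960² × 0.25 / 0.037² ≈ 701.53 → 702.
Using p = 0.22: p(1−p) = 0.1716, so n = 1.960² × 0.1716 / 0.037² ≈ 481.53 → 482.
Reduction: 702 − 482 = 220.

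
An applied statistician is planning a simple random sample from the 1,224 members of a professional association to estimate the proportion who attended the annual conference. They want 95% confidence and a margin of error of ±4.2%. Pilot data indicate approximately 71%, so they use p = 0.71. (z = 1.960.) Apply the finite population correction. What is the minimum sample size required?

Unadjusted: n₀ = 1.960² × 0.71 × 0.29 / 0.042² ≈ 448.40, so n₀ = 449.
Finite population correction with N = 1,224: n = n₀ / (1 + (n₀−1)/N) = 449 / (1 + 448/1224) = 449 / 1.3660 ≈ 328.69.
Rounding up, n = 329.

329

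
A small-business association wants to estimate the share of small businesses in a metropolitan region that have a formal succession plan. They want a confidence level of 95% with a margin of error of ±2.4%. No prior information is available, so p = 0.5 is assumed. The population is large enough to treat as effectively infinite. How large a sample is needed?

1668

For 95% confidence, z = 1.96.
With p = 0.5, p(1−p) = 0.25.
n = z²·p(1−p)/E² = 1.96² × 0.2500 / 0.024² = 3.8416 × 0.2500 / 0.000576 ≈ 1667.36.
Rounding up gives n = 1668.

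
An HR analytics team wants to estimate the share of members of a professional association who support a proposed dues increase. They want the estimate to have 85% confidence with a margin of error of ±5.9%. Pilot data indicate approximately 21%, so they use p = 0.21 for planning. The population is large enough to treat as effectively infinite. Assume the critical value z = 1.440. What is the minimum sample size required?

99

With p = 0.21, p(1−p) = 0.1659.
n = z²·p(1−p)/E² = 1.440² × 0.1659 / 0.059² = 2.0736 × 0.1659 / 0.003481 ≈ 98.83.
Rounding up gives n = 99.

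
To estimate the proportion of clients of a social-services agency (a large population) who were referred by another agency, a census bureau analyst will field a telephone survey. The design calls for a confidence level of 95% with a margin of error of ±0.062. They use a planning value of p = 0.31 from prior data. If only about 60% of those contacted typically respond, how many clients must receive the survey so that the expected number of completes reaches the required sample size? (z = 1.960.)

Completed interviews needed: n₀ = 1.960² × 0.2139 / 0.062² ≈ 213.77 → 214.
At a 60% response rate, contacts needed = 214 / 0.60 ≈ 356.67 → 357.

357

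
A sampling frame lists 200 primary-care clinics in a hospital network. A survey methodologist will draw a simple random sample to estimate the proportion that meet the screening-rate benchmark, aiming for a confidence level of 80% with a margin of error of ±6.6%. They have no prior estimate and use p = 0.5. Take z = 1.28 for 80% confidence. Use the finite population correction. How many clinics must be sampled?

Unadjusted: n₀ = 1.28² × 0.50 × 0.50 / 0.066² ≈ 94.03, so n₀ = 95.
Finite population correction with N = 200: n = n₀ / (1 + (n₀−1)/N) = 95 / (1 + 94/200) = 95 / 1.4700 ≈ 64.63.
Rounding up, n = 65.

65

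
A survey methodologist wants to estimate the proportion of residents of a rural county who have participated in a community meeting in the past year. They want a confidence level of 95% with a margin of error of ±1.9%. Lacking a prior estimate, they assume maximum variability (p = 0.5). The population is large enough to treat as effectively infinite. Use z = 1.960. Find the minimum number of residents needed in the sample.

With p = 0.5, p(1−p) = 0.25.
n = z²·p(1−p)/E² = 1.960² × 0.2500 / 0.019² = 3.8416 × 0.2500 / 0.000361 ≈ 2660.39.
Rounding up gives n = 2661.

2661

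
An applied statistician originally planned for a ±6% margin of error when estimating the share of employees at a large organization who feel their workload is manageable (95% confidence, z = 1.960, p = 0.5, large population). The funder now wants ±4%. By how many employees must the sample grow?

At ±6%: n = 1.960² × 0.2500 / 0.060² ≈ 266.78 → 267.
At ±4%: n = 1.960² × 0.2500 / 0.040² ≈ 600.25 → 601.
Additional respondents: 601 − 267 = 334.

334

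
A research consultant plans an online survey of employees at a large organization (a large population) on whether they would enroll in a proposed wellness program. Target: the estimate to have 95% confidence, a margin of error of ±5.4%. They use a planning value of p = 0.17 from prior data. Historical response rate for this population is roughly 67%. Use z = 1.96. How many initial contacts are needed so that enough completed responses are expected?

Completed interviews needed: n₀ = 1.96² × 0.1411 / 0.054² ≈ 185.89 → 186.
At a 67% response rate, contacts needed = 186 / 0.67 ≈ 277.61 → 278.

278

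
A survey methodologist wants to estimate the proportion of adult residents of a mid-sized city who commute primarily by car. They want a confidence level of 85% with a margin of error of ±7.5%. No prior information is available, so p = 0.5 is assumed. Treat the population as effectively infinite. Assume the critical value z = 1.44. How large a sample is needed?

93

With p = 0.5, p(1−p) = 0.25.
n = z²·p(1−p)/E² = 1.44² × 0.2500 / 0.075² = 2.0736 × 0.2500 / 0.005625 ≈ 92.16.
Rounding up gives n = 93.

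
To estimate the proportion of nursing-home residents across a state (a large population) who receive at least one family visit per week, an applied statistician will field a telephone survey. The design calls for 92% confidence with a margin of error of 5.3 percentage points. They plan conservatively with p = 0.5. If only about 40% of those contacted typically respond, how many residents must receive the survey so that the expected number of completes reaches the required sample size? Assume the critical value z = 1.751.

683

Completed interviews needed: n₀ = 1.751² × 0.2500 / 0.053² ≈ 272.87 → 273.
At a 40% response rate, contacts needed = 273 / 0.40 ≈ 682.50 → 683.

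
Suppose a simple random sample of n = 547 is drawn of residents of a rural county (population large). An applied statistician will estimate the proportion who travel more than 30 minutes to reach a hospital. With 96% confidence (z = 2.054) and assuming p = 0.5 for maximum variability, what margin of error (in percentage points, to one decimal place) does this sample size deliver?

4.4

SE(p̂) = √[p(1−p)/n] = √[0.2500/547] = 0.02138.
E = z × SE = 2.054 × 0.02138 = 0.04391, or 4.4 percentage points.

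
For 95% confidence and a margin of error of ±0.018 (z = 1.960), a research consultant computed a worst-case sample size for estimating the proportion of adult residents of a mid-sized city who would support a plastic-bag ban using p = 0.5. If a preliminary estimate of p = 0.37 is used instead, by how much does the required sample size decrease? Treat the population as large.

Conservative (p = 0.5): n = 1.960² × 0.25 / 0.018² ≈ 2964.20 → 2965.
Using p = 0.37: p(1−p) = 0.2331, so n = 1.960² × 0.2331 / 0.018² ≈ 2763.82 → 2764.
Reduction: 2965 − 2764 = 201.

201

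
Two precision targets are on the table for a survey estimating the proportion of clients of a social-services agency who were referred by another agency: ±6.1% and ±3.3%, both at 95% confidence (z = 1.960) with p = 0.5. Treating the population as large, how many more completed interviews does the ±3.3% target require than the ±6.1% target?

At ±6.1%: n = 1.960² × 0.2500 / 0.061² ≈ 258.10 → 259.
At ±3.3%: n = 1.960² × 0.2500 / 0.033² ≈ 881.91 → 882.
Additional respondents: 882 − 259 = 623.

623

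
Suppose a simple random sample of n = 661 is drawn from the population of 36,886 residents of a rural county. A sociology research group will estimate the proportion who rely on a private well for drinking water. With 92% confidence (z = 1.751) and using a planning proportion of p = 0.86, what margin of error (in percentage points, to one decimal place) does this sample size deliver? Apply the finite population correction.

Finite-population factor: (N−n)/(N−1) = (36886−661)/(36886−1) = 0.9821.
SE(p̂) = √[p(1−p)/n · (N−n)/(N−1)] = √[0.1204/661 × 0.9821] = 0.01337.
E = z × SE = 1.751 × 0.01337 = 0.02342 ≈ 2.3 percentage points.

2.3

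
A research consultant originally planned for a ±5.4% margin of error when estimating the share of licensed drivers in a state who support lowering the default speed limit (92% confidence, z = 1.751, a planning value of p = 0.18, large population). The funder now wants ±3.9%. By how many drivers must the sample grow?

142

At ±5.4%: n = 1.751² × 0.1476 / 0.054² ≈ 155.19 → 156.
At ±3.9%: n = 1.751² × 0.1476 / 0.039² ≈ 297.53 → 298.
Additional respondents: 298 − 156 = 142.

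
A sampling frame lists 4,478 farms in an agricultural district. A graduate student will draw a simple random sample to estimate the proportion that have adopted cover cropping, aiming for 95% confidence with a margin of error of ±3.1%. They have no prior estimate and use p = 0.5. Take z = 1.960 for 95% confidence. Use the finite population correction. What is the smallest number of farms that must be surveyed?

Unadjusted: n₀ = 1.960² × 0.50 × 0.50 / 0.031² ≈ 999.38, so n₀ = 1000.
Finite population correction with N = 4,478: n = n₀ / (1 + (n₀−1)/N) = 1000 / (1 + 999/4478) = 1000 / 1.2231 ≈ 817.60.
Rounding up, n = 818.

818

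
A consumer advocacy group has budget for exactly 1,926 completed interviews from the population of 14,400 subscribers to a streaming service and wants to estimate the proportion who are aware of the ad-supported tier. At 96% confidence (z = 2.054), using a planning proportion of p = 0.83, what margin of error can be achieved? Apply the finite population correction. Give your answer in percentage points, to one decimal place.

1.6

Finite-population factor: (N−n)/(N−1) = (14400−1926)/(14400−1) = 0.8663.
SE(p̂) = √[p(1−p)/n · (N−n)/(N−1)] = √[0.1411/1926 × 0.8663] = 0.00797.
E = z × SE = 2.054 × 0.00797 = 0.01636 ≈ 1.6 percentage points.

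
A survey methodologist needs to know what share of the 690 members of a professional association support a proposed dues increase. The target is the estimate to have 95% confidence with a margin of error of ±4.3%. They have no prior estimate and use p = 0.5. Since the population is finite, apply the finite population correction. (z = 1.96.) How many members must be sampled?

Unadjusted: n₀ = 1.96² × 0.50 × 0.50 / 0.043² ≈ 519.42, so n₀ = 520.
Finite population correction with N = 690: n = n₀ / (1 + (n₀−1)/N) = 520 / (1 + 519/690) = 520 / 1.7522 ≈ 296.77.
Rounding up, n = 297.

297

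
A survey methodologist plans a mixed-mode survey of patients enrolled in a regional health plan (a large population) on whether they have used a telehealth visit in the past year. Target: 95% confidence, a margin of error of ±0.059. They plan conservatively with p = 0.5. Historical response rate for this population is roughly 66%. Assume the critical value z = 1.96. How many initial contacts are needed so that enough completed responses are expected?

419

Completed interviews needed: n₀ = 1.96² × 0.2500 / 0.059² ≈ 275.90 → 276.
At a 66% response rate, contacts needed = 276 / 0.66 ≈ 418.18 → 419.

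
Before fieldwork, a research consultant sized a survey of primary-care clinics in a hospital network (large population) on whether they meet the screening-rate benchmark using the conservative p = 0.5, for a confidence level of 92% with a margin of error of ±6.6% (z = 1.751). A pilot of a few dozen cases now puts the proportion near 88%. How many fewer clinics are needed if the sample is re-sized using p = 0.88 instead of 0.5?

Conservative (p = 0.5): n = 1.751² × 0.25 / 0.066² ≈ 175.96 → 176.
Using p = 0.88: p(1−p) = 0.1056, so n = 1.751² × 0.1056 / 0.066² ≈ 74.33 → 75.
Reduction: 176 − 75 = 101.

101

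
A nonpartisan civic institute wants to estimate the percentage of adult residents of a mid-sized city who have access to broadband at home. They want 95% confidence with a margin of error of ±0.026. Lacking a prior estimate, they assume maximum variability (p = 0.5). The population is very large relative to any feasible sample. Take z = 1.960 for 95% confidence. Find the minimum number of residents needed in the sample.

With p = 0.5, p(1−p) = 0.25.
n = z²·p(1−p)/E² = 1.960² × 0.2500 / 0.026² = 3.8416 × 0.2500 / 0.000676 ≈ 1420.71.
Rounding up gives n = 1421.

1421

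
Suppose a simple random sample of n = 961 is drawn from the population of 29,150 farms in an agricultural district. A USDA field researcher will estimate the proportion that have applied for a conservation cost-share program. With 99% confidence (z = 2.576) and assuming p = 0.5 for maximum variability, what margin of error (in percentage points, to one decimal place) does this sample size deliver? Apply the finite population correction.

Finite-population factor: (N−n)/(N−1) = (29150−961)/(29150−1) = 0.9671.
SE(p̂) = √[p(1−p)/n · (N−n)/(N−1)] = √[0.2500/961 × 0.9671] = 0.01586.
E = z × SE = 2.576 × 0.01586 = 0.04086 ≈ 4.1 percentage points.

4.1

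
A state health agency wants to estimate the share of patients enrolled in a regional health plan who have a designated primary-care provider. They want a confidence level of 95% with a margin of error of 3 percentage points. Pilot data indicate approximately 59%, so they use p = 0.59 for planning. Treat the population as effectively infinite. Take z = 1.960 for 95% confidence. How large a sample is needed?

1033

With p = 0.59, p(1−p) = 0.2419.
n = z²·p(1−p)/E² = 1.960² × 0.2419 / 0.030² = 3.8416 × 0.2419 / 0.000900 ≈ 1032.54.
Rounding up gives n = 1033.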